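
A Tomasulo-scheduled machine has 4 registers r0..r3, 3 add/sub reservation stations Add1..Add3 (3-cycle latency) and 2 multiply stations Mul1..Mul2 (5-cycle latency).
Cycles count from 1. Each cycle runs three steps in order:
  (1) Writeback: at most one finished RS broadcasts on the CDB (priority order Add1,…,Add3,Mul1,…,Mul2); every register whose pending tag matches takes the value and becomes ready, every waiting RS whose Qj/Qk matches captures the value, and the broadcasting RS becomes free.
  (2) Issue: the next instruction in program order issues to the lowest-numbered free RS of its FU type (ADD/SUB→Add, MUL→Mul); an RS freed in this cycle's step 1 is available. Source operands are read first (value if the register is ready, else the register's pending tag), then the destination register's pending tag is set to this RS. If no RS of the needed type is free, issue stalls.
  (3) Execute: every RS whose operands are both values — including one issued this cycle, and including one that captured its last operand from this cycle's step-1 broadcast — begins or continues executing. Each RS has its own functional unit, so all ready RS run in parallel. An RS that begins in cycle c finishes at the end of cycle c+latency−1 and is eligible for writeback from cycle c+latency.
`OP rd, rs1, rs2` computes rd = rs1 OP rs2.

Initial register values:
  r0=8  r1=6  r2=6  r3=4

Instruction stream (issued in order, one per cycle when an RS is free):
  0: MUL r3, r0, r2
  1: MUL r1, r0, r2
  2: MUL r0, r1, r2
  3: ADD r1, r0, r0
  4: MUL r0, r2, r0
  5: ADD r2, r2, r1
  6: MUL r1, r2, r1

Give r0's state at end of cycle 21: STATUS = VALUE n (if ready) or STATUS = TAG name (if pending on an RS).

  c1: issue MUL r3<-Mul1  regs: r0:8,r1:6,r2:6,r3:Mul1
  c2: issue MUL r1<-Mul2  regs: r0:8,r1:Mul2,r2:6,r3:Mul1
  c3: stall  regs: r0:8,r1:Mul2,r2:6,r3:Mul1
  c4: stall  regs: r0:8,r1:Mul2,r2:6,r3:Mul1
  c5: stall  regs: r0:8,r1:Mul2,r2:6,r3:Mul1
  c6: CDB Mul1=48; issue MUL r0<-Mul1  regs: r0:Mul1,r1:Mul2,r2:6,r3:48
  c7: CDB Mul2=48; issue ADD r1<-Add1  regs: r0:Mul1,r1:Add1,r2:6,r3:48
  c8: issue MUL r0<-Mul2  regs: r0:Mul2,r1:Add1,r2:6,r3:48
  c9: issue ADD r2<-Add2  regs: r0:Mul2,r1:Add1,r2:Add2,r3:48
  c10: stall  regs: r0:Mul2,r1:Add1,r2:Add2,r3:48
  c11: stall  regs: r0:Mul2,r1:Add1,r2:Add2,r3:48
  c12: CDB Mul1=288; issue MUL r1<-Mul1  regs: r0:Mul2,r1:Mul1,r2:Add2,r3:48
  c13: -  regs: r0:Mul2,r1:Mul1,r2:Add2,r3:48
  c14: -  regs: r0:Mul2,r1:Mul1,r2:Add2,r3:48
  c15: CDB Add1=576  regs: r0:Mul2,r1:Mul1,r2:Add2,r3:48
  c16: -  regs: r0:Mul2,r1:Mul1,r2:Add2,r3:48
  c17: CDB Mul2=1728  regs: r0:1728,r1:Mul1,r2:Add2,r3:48
  c18: CDB Add2=582  regs: r0:1728,r1:Mul1,r2:582,r3:48
  c19: -  regs: r0:1728,r1:Mul1,r2:582,r3:48
  c20: -  regs: r0:1728,r1:Mul1,r2:582,r3:48
  c21: -  regs: r0:1728,r1:Mul1,r2:582,r3:48

STATUS = VALUE 1728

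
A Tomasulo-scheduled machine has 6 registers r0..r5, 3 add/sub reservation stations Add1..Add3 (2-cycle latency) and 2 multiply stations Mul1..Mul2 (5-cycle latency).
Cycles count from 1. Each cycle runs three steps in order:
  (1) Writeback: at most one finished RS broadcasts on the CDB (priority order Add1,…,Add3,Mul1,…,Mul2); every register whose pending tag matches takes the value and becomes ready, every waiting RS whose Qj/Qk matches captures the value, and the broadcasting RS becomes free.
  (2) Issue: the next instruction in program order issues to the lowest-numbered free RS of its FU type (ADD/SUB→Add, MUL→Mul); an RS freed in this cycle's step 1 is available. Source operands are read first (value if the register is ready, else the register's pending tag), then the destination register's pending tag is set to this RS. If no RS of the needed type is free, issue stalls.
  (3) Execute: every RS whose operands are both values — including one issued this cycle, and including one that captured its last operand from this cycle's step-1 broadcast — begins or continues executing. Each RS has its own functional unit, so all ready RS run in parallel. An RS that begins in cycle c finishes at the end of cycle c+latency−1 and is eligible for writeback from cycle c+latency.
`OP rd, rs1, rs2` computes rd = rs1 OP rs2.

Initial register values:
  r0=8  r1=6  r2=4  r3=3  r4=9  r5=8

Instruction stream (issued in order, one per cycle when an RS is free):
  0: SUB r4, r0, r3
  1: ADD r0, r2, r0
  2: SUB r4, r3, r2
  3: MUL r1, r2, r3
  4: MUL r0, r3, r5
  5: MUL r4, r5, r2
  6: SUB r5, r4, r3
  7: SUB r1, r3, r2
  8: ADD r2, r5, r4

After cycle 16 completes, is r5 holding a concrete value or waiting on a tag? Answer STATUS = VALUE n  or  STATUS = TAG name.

STATUS = VALUE 29

c1: issue SUB r4<-Add1 | r0:8,r1:6,r2:4,r3:3,r4:Add1,r5:8
c2: issue ADD r0<-Add2 | r0:Add2,r1:6,r2:4,r3:3,r4:Add1,r5:8
c3: CDB Add1=5; issue SUB r4<-Add1 | r0:Add2,r1:6,r2:4,r3:3,r4:Add1,r5:8
c4: CDB Add2=12; issue MUL r1<-Mul1 | r0:12,r1:Mul1,r2:4,r3:3,r4:Add1,r5:8
c5: CDB Add1=-1; issue MUL r0<-Mul2 | r0:Mul2,r1:Mul1,r2:4,r3:3,r4:-1,r5:8
c6: stall | r0:Mul2,r1:Mul1,r2:4,r3:3,r4:-1,r5:8
c7: stall | r0:Mul2,r1:Mul1,r2:4,r3:3,r4:-1,r5:8
c8: stall | r0:Mul2,r1:Mul1,r2:4,r3:3,r4:-1,r5:8
c9: CDB Mul1=12; issue MUL r4<-Mul1 | r0:Mul2,r1:12,r2:4,r3:3,r4:Mul1,r5:8
c10: CDB Mul2=24; issue SUB r5<-Add1 | r0:24,r1:12,r2:4,r3:3,r4:Mul1,r5:Add1
c11: issue SUB r1<-Add2 | r0:24,r1:Add2,r2:4,r3:3,r4:Mul1,r5:Add1
c12: issue ADD r2<-Add3 | r0:24,r1:Add2,r2:Add3,r3:3,r4:Mul1,r5:Add1
c13: CDB Add2=-1 | r0:24,r1:-1,r2:Add3,r3:3,r4:Mul1,r5:Add1
c14: CDB Mul1=32 | r0:24,r1:-1,r2:Add3,r3:3,r4:32,r5:Add1
c15: - | r0:24,r1:-1,r2:Add3,r3:3,r4:32,r5:Add1
c16: CDB Add1=29 | r0:24,r1:-1,r2:Add3,r3:3,r4:32,r5:29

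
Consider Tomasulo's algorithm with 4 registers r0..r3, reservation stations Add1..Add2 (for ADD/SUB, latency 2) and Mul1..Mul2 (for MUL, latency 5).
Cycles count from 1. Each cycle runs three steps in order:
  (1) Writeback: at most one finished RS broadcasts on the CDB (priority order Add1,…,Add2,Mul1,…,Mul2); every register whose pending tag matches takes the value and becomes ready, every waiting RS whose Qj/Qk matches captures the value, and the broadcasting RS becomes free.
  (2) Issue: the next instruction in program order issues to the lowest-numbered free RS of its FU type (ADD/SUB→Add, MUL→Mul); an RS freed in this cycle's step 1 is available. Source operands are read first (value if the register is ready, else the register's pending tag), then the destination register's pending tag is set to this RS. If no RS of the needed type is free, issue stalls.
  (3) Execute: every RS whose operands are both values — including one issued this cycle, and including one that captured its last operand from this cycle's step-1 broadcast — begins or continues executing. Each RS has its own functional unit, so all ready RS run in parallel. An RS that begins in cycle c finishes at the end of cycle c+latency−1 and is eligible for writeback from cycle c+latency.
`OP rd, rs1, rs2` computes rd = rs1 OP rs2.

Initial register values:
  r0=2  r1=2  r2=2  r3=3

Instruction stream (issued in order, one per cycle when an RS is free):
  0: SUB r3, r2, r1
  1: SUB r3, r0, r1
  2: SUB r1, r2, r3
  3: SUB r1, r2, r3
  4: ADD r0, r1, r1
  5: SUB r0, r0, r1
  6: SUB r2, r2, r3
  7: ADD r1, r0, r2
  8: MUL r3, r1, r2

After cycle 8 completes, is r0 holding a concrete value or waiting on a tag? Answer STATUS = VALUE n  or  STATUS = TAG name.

cycle 1: issue SUB r3<-Add1 // r0:2,r1:2,r2:2,r3:Add1
cycle 2: issue SUB r3<-Add2 // r0:2,r1:2,r2:2,r3:Add2
cycle 3: CDB Add1=0; issue SUB r1<-Add1 // r0:2,r1:Add1,r2:2,r3:Add2
cycle 4: CDB Add2=0; issue SUB r1<-Add2 // r0:2,r1:Add2,r2:2,r3:0
cycle 5: stall // r0:2,r1:Add2,r2:2,r3:0
cycle 6: CDB Add1=2; issue ADD r0<-Add1 // r0:Add1,r1:Add2,r2:2,r3:0
cycle 7: CDB Add2=2; issue SUB r0<-Add2 // r0:Add2,r1:2,r2:2,r3:0
cycle 8: stall // r0:Add2,r1:2,r2:2,r3:0

STATUS = TAG Add2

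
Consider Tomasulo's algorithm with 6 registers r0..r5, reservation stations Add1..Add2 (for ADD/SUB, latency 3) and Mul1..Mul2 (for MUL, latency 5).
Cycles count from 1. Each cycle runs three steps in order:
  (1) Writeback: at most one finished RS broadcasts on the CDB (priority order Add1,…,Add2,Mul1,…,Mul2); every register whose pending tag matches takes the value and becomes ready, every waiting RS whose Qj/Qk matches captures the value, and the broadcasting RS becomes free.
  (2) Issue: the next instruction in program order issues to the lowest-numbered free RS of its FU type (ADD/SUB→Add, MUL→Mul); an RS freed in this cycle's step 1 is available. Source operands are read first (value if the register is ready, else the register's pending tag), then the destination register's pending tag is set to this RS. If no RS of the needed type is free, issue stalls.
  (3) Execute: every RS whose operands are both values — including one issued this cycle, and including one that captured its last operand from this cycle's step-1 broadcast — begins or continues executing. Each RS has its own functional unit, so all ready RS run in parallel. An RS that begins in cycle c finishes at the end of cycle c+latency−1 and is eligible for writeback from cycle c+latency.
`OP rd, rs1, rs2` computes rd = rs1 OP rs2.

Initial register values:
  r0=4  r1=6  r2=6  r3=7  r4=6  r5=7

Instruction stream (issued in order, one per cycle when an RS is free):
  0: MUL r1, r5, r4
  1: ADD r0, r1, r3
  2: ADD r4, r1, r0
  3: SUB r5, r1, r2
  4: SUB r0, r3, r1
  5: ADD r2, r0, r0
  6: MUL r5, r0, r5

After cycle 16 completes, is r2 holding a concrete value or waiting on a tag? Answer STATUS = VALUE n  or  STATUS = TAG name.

  c1: issue MUL r1<-Mul1  regs: r0:4,r1:Mul1,r2:6,r3:7,r4:6,r5:7
  c2: issue ADD r0<-Add1  regs: r0:Add1,r1:Mul1,r2:6,r3:7,r4:6,r5:7
  c3: issue ADD r4<-Add2  regs: r0:Add1,r1:Mul1,r2:6,r3:7,r4:Add2,r5:7
  c4: stall  regs: r0:Add1,r1:Mul1,r2:6,r3:7,r4:Add2,r5:7
  c5: stall  regs: r0:Add1,r1:Mul1,r2:6,r3:7,r4:Add2,r5:7
  c6: CDB Mul1=42; stall  regs: r0:Add1,r1:42,r2:6,r3:7,r4:Add2,r5:7
  c7: stall  regs: r0:Add1,r1:42,r2:6,r3:7,r4:Add2,r5:7
  c8: stall  regs: r0:Add1,r1:42,r2:6,r3:7,r4:Add2,r5:7
  c9: CDB Add1=49; issue SUB r5<-Add1  regs: r0:49,r1:42,r2:6,r3:7,r4:Add2,r5:Add1
  c10: stall  regs: r0:49,r1:42,r2:6,r3:7,r4:Add2,r5:Add1
  c11: stall  regs: r0:49,r1:42,r2:6,r3:7,r4:Add2,r5:Add1
  c12: CDB Add1=36; issue SUB r0<-Add1  regs: r0:Add1,r1:42,r2:6,r3:7,r4:Add2,r5:36
  c13: CDB Add2=91; issue ADD r2<-Add2  regs: r0:Add1,r1:42,r2:Add2,r3:7,r4:91,r5:36
  c14: issue MUL r5<-Mul1  regs: r0:Add1,r1:42,r2:Add2,r3:7,r4:91,r5:Mul1
  c15: CDB Add1=-35  regs: r0:-35,r1:42,r2:Add2,r3:7,r4:91,r5:Mul1
  c16: -  regs: r0:-35,r1:42,r2:Add2,r3:7,r4:91,r5:Mul1

STATUS = TAG Add2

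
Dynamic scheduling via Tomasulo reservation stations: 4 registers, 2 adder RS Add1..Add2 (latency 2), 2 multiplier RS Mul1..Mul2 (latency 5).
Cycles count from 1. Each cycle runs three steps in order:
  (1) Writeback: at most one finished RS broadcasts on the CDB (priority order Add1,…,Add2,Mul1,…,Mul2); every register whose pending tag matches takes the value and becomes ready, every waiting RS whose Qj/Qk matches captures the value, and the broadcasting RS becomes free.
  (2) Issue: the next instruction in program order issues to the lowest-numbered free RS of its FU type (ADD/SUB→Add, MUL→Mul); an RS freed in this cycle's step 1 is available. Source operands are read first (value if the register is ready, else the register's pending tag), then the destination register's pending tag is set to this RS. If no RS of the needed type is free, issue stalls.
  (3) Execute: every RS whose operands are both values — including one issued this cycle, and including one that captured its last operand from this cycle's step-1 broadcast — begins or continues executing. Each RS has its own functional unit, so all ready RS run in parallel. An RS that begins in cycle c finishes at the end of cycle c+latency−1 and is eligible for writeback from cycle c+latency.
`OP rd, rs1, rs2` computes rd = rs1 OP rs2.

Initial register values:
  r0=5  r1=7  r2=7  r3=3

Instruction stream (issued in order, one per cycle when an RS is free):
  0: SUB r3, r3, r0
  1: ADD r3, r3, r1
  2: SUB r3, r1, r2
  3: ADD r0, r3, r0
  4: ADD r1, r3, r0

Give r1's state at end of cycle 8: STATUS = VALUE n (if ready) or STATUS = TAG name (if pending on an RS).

STATUS = TAG Add2

cycle 1: issue SUB r3<-Add1 // r0:5,r1:7,r2:7,r3:Add1
cycle 2: issue ADD r3<-Add2 // r0:5,r1:7,r2:7,r3:Add2
cycle 3: CDB Add1=-2; issue SUB r3<-Add1 // r0:5,r1:7,r2:7,r3:Add1
cycle 4: stall // r0:5,r1:7,r2:7,r3:Add1
cycle 5: CDB Add1=0; issue ADD r0<-Add1 // r0:Add1,r1:7,r2:7,r3:0
cycle 6: CDB Add2=5; issue ADD r1<-Add2 // r0:Add1,r1:Add2,r2:7,r3:0
cycle 7: CDB Add1=5 // r0:5,r1:Add2,r2:7,r3:0
cycle 8: - // r0:5,r1:Add2,r2:7,r3:0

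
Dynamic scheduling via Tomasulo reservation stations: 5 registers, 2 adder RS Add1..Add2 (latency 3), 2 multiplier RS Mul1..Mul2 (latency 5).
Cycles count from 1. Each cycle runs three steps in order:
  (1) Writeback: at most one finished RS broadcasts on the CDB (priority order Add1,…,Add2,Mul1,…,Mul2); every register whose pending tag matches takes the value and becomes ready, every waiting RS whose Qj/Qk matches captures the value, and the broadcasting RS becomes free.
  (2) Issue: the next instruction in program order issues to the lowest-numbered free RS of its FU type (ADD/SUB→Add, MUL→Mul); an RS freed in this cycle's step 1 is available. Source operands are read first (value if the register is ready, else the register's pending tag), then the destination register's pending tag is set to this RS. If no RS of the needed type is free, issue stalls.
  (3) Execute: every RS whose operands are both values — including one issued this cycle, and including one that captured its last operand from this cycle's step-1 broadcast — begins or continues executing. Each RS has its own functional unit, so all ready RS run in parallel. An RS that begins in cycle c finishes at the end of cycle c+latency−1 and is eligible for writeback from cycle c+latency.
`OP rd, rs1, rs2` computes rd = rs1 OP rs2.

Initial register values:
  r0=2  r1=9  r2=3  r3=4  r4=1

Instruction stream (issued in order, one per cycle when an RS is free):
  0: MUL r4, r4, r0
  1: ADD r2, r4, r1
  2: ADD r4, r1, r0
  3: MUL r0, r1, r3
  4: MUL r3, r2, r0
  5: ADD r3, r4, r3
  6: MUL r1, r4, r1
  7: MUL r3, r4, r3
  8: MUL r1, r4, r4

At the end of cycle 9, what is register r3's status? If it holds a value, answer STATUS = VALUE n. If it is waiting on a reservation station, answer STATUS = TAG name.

STATUS = TAG Add2

c1: issue MUL r4<-Mul1 | r0:2,r1:9,r2:3,r3:4,r4:Mul1
c2: issue ADD r2<-Add1 | r0:2,r1:9,r2:Add1,r3:4,r4:Mul1
c3: issue ADD r4<-Add2 | r0:2,r1:9,r2:Add1,r3:4,r4:Add2
c4: issue MUL r0<-Mul2 | r0:Mul2,r1:9,r2:Add1,r3:4,r4:Add2
c5: stall | r0:Mul2,r1:9,r2:Add1,r3:4,r4:Add2
c6: CDB Add2=11; stall | r0:Mul2,r1:9,r2:Add1,r3:4,r4:11
c7: CDB Mul1=2; issue MUL r3<-Mul1 | r0:Mul2,r1:9,r2:Add1,r3:Mul1,r4:11
c8: issue ADD r3<-Add2 | r0:Mul2,r1:9,r2:Add1,r3:Add2,r4:11
c9: CDB Mul2=36; issue MUL r1<-Mul2 | r0:36,r1:Mul2,r2:Add1,r3:Add2,r4:11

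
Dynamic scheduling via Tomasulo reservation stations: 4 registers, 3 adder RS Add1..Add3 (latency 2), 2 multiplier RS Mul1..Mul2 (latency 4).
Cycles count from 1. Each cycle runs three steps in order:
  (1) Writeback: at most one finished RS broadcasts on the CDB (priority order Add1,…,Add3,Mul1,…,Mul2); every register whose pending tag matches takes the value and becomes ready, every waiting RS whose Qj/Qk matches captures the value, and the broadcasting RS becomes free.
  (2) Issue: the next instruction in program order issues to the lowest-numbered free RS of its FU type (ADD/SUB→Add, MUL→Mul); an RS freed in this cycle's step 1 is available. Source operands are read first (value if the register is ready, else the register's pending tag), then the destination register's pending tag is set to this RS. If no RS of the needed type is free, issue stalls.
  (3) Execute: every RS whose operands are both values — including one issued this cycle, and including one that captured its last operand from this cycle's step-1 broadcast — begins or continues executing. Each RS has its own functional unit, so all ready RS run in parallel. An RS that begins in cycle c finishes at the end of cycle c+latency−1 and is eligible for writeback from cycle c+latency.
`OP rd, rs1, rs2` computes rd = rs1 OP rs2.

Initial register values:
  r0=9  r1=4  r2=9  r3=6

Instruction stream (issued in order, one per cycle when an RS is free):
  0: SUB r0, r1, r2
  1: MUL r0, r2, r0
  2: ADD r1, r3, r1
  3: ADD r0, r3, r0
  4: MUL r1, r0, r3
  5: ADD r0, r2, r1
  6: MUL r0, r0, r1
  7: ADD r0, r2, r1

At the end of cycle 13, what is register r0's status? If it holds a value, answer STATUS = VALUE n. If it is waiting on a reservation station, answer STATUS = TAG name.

cycle 1: issue SUB r0<-Add1 // r0:Add1,r1:4,r2:9,r3:6
cycle 2: issue MUL r0<-Mul1 // r0:Mul1,r1:4,r2:9,r3:6
cycle 3: CDB Add1=-5; issue ADD r1<-Add1 // r0:Mul1,r1:Add1,r2:9,r3:6
cycle 4: issue ADD r0<-Add2 // r0:Add2,r1:Add1,r2:9,r3:6
cycle 5: CDB Add1=10; issue MUL r1<-Mul2 // r0:Add2,r1:Mul2,r2:9,r3:6
cycle 6: issue ADD r0<-Add1 // r0:Add1,r1:Mul2,r2:9,r3:6
cycle 7: CDB Mul1=-45; issue MUL r0<-Mul1 // r0:Mul1,r1:Mul2,r2:9,r3:6
cycle 8: issue ADD r0<-Add3 // r0:Add3,r1:Mul2,r2:9,r3:6
cycle 9: CDB Add2=-39 // r0:Add3,r1:Mul2,r2:9,r3:6
cycle 10: - // r0:Add3,r1:Mul2,r2:9,r3:6
cycle 11: - // r0:Add3,r1:Mul2,r2:9,r3:6
cycle 12: - // r0:Add3,r1:Mul2,r2:9,r3:6
cycle 13: CDB Mul2=-234 // r0:Add3,r1:-234,r2:9,r3:6

STATUS = TAG Add3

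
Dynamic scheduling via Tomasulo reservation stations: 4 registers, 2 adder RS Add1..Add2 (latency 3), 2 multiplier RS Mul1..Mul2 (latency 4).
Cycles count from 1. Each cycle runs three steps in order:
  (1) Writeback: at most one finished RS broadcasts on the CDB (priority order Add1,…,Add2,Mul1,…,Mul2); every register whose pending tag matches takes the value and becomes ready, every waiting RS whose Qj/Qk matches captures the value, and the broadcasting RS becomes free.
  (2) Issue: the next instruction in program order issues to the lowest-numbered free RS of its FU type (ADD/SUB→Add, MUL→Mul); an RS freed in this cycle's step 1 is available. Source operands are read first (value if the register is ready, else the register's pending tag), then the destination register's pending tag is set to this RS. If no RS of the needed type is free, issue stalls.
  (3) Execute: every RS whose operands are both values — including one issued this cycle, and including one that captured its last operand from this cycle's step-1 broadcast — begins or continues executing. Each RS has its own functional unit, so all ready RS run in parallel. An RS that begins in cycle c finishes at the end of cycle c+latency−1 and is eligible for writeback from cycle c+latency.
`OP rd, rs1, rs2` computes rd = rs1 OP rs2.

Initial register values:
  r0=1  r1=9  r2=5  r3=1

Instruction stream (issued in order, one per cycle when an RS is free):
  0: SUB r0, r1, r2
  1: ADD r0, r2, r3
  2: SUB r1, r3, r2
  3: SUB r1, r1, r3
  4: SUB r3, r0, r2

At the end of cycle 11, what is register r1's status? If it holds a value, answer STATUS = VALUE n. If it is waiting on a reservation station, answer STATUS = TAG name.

  c1: issue SUB r0<-Add1  regs: r0:Add1,r1:9,r2:5,r3:1
  c2: issue ADD r0<-Add2  regs: r0:Add2,r1:9,r2:5,r3:1
  c3: stall  regs: r0:Add2,r1:9,r2:5,r3:1
  c4: CDB Add1=4; issue SUB r1<-Add1  regs: r0:Add2,r1:Add1,r2:5,r3:1
  c5: CDB Add2=6; issue SUB r1<-Add2  regs: r0:6,r1:Add2,r2:5,r3:1
  c6: stall  regs: r0:6,r1:Add2,r2:5,r3:1
  c7: CDB Add1=-4; issue SUB r3<-Add1  regs: r0:6,r1:Add2,r2:5,r3:Add1
  c8: -  regs: r0:6,r1:Add2,r2:5,r3:Add1
  c9: -  regs: r0:6,r1:Add2,r2:5,r3:Add1
  c10: CDB Add1=1  regs: r0:6,r1:Add2,r2:5,r3:1
  c11: CDB Add2=-5  regs: r0:6,r1:-5,r2:5,r3:1

STATUS = VALUE -5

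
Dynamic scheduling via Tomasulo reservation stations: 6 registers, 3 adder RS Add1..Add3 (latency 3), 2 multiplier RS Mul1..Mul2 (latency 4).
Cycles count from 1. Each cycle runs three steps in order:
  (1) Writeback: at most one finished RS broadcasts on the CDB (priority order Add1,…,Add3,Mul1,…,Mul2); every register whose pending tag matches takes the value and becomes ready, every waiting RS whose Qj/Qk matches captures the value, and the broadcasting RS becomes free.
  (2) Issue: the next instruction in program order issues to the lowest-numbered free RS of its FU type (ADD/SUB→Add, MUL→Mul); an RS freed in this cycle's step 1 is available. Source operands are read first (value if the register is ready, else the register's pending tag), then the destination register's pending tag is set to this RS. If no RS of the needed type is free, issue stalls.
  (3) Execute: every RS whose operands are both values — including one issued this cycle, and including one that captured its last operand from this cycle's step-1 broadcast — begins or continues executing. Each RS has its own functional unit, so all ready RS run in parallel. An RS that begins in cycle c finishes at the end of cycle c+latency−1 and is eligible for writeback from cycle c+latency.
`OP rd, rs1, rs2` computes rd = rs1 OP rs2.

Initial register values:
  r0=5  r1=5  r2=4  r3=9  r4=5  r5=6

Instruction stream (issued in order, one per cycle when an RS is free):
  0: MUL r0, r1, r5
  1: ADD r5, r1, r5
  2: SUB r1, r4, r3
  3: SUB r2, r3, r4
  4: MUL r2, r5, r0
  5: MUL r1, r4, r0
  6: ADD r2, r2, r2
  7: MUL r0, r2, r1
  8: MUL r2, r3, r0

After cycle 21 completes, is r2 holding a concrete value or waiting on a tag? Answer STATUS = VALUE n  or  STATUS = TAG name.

cycle 1: issue MUL r0<-Mul1 // r0:Mul1,r1:5,r2:4,r3:9,r4:5,r5:6
cycle 2: issue ADD r5<-Add1 // r0:Mul1,r1:5,r2:4,r3:9,r4:5,r5:Add1
cycle 3: issue SUB r1<-Add2 // r0:Mul1,r1:Add2,r2:4,r3:9,r4:5,r5:Add1
cycle 4: issue SUB r2<-Add3 // r0:Mul1,r1:Add2,r2:Add3,r3:9,r4:5,r5:Add1
cycle 5: CDB Add1=11; issue MUL r2<-Mul2 // r0:Mul1,r1:Add2,r2:Mul2,r3:9,r4:5,r5:11
cycle 6: CDB Add2=-4; stall // r0:Mul1,r1:-4,r2:Mul2,r3:9,r4:5,r5:11
cycle 7: CDB Add3=4; stall // r0:Mul1,r1:-4,r2:Mul2,r3:9,r4:5,r5:11
cycle 8: CDB Mul1=30; issue MUL r1<-Mul1 // r0:30,r1:Mul1,r2:Mul2,r3:9,r4:5,r5:11
cycle 9: issue ADD r2<-Add1 // r0:30,r1:Mul1,r2:Add1,r3:9,r4:5,r5:11
cycle 10: stall // r0:30,r1:Mul1,r2:Add1,r3:9,r4:5,r5:11
cycle 11: stall // r0:30,r1:Mul1,r2:Add1,r3:9,r4:5,r5:11
cycle 12: CDB Mul1=150; issue MUL r0<-Mul1 // r0:Mul1,r1:150,r2:Add1,r3:9,r4:5,r5:11
cycle 13: CDB Mul2=330; issue MUL r2<-Mul2 // r0:Mul1,r1:150,r2:Mul2,r3:9,r4:5,r5:11
cycle 14: - // r0:Mul1,r1:150,r2:Mul2,r3:9,r4:5,r5:11
cycle 15: - // r0:Mul1,r1:150,r2:Mul2,r3:9,r4:5,r5:11
cycle 16: CDB Add1=660 // r0:Mul1,r1:150,r2:Mul2,r3:9,r4:5,r5:11
cycle 17: - // r0:Mul1,r1:150,r2:Mul2,r3:9,r4:5,r5:11
cycle 18: - // r0:Mul1,r1:150,r2:Mul2,r3:9,r4:5,r5:11
cycle 19: - // r0:Mul1,r1:150,r2:Mul2,r3:9,r4:5,r5:11
cycle 20: CDB Mul1=99000 // r0:99000,r1:150,r2:Mul2,r3:9,r4:5,r5:11
cycle 21: - // r0:99000,r1:150,r2:Mul2,r3:9,r4:5,r5:11

STATUS = TAG Mul2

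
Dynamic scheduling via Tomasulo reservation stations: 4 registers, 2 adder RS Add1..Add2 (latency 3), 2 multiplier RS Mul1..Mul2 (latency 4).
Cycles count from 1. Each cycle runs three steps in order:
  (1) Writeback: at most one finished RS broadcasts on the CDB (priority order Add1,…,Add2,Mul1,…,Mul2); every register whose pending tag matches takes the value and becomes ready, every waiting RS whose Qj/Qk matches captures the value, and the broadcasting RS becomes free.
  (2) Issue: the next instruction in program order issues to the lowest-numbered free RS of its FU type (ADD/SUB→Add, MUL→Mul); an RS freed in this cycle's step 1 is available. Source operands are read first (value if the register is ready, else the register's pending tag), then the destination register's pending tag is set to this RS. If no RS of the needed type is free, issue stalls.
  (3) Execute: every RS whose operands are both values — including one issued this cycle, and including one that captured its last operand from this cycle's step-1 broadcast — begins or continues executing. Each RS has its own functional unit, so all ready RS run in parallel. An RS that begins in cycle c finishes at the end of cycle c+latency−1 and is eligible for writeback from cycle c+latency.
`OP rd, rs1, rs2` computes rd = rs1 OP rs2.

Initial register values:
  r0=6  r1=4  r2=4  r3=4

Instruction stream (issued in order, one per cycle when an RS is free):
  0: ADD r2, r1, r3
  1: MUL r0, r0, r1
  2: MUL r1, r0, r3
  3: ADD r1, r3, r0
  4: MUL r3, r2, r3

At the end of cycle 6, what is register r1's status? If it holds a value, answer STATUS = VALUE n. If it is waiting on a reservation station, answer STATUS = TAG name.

STATUS = TAG Add1

c1: issue ADD r2<-Add1 | r0:6,r1:4,r2:Add1,r3:4
c2: issue MUL r0<-Mul1 | r0:Mul1,r1:4,r2:Add1,r3:4
c3: issue MUL r1<-Mul2 | r0:Mul1,r1:Mul2,r2:Add1,r3:4
c4: CDB Add1=8; issue ADD r1<-Add1 | r0:Mul1,r1:Add1,r2:8,r3:4
c5: stall | r0:Mul1,r1:Add1,r2:8,r3:4
c6: CDB Mul1=24; issue MUL r3<-Mul1 | r0:24,r1:Add1,r2:8,r3:Mul1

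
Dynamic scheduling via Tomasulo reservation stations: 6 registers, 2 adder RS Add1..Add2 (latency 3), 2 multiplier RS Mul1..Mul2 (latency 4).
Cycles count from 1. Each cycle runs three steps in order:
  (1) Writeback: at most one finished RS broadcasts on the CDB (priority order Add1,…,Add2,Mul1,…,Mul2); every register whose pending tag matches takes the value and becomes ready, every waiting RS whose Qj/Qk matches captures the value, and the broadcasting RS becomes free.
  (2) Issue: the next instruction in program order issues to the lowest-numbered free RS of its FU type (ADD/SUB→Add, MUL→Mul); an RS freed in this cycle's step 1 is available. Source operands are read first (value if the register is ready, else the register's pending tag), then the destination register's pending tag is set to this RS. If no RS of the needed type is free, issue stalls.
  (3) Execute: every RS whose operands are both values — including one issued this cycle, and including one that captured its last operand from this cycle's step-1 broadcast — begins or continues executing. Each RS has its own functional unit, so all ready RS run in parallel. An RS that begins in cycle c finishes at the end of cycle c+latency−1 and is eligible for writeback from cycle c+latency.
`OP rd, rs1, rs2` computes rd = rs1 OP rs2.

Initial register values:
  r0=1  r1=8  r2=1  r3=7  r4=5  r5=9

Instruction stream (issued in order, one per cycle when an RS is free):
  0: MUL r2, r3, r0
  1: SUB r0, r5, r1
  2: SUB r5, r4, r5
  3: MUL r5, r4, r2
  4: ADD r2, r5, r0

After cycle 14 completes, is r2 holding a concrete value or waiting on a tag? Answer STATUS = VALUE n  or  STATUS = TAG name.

cycle 1: issue MUL r2<-Mul1 // r0:1,r1:8,r2:Mul1,r3:7,r4:5,r5:9
cycle 2: issue SUB r0<-Add1 // r0:Add1,r1:8,r2:Mul1,r3:7,r4:5,r5:9
cycle 3: issue SUB r5<-Add2 // r0:Add1,r1:8,r2:Mul1,r3:7,r4:5,r5:Add2
cycle 4: issue MUL r5<-Mul2 // r0:Add1,r1:8,r2:Mul1,r3:7,r4:5,r5:Mul2
cycle 5: CDB Add1=1; issue ADD r2<-Add1 // r0:1,r1:8,r2:Add1,r3:7,r4:5,r5:Mul2
cycle 6: CDB Add2=-4 // r0:1,r1:8,r2:Add1,r3:7,r4:5,r5:Mul2
cycle 7: CDB Mul1=7 // r0:1,r1:8,r2:Add1,r3:7,r4:5,r5:Mul2
cycle 8: - // r0:1,r1:8,r2:Add1,r3:7,r4:5,r5:Mul2
cycle 9: - // r0:1,r1:8,r2:Add1,r3:7,r4:5,r5:Mul2
cycle 10: - // r0:1,r1:8,r2:Add1,r3:7,r4:5,r5:Mul2
cycle 11: CDB Mul2=35 // r0:1,r1:8,r2:Add1,r3:7,r4:5,r5:35
cycle 12: - // r0:1,r1:8,r2:Add1,r3:7,r4:5,r5:35
cycle 13: - // r0:1,r1:8,r2:Add1,r3:7,r4:5,r5:35
cycle 14: CDB Add1=36 // r0:1,r1:8,r2:36,r3:7,r4:5,r5:35

STATUS = VALUE 36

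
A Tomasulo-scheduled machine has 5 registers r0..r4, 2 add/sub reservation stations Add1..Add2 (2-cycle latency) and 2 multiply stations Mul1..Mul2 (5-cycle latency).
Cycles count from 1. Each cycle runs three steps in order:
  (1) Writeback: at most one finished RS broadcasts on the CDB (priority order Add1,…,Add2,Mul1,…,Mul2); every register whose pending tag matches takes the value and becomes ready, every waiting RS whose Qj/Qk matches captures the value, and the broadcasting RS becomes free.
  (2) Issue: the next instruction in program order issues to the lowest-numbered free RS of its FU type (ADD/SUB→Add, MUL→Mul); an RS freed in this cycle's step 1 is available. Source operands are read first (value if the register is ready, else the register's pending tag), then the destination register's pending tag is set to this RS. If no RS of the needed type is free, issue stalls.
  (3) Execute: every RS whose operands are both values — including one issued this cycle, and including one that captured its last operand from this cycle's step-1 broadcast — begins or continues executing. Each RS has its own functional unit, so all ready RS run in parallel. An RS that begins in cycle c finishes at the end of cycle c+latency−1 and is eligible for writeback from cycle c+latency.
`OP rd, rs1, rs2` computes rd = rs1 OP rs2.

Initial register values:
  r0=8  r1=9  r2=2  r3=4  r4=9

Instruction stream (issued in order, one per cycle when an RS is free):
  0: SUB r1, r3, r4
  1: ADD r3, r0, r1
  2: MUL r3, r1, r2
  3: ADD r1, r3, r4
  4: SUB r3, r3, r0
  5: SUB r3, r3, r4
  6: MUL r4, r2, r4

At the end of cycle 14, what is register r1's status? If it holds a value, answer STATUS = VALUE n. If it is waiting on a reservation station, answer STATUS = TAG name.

STATUS = VALUE -1

cycle 1: issue SUB r1<-Add1 // r0:8,r1:Add1,r2:2,r3:4,r4:9
cycle 2: issue ADD r3<-Add2 // r0:8,r1:Add1,r2:2,r3:Add2,r4:9
cycle 3: CDB Add1=-5; issue MUL r3<-Mul1 // r0:8,r1:-5,r2:2,r3:Mul1,r4:9
cycle 4: issue ADD r1<-Add1 // r0:8,r1:Add1,r2:2,r3:Mul1,r4:9
cycle 5: CDB Add2=3; issue SUB r3<-Add2 // r0:8,r1:Add1,r2:2,r3:Add2,r4:9
cycle 6: stall // r0:8,r1:Add1,r2:2,r3:Add2,r4:9
cycle 7: stall // r0:8,r1:Add1,r2:2,r3:Add2,r4:9
cycle 8: CDB Mul1=-10; stall // r0:8,r1:Add1,r2:2,r3:Add2,r4:9
cycle 9: stall // r0:8,r1:Add1,r2:2,r3:Add2,r4:9
cycle 10: CDB Add1=-1; issue SUB r3<-Add1 // r0:8,r1:-1,r2:2,r3:Add1,r4:9
cycle 11: CDB Add2=-18; issue MUL r4<-Mul1 // r0:8,r1:-1,r2:2,r3:Add1,r4:Mul1
cycle 12: - // r0:8,r1:-1,r2:2,r3:Add1,r4:Mul1
cycle 13: CDB Add1=-27 // r0:8,r1:-1,r2:2,r3:-27,r4:Mul1
cycle 14: - // r0:8,r1:-1,r2:2,r3:-27,r4:Mul1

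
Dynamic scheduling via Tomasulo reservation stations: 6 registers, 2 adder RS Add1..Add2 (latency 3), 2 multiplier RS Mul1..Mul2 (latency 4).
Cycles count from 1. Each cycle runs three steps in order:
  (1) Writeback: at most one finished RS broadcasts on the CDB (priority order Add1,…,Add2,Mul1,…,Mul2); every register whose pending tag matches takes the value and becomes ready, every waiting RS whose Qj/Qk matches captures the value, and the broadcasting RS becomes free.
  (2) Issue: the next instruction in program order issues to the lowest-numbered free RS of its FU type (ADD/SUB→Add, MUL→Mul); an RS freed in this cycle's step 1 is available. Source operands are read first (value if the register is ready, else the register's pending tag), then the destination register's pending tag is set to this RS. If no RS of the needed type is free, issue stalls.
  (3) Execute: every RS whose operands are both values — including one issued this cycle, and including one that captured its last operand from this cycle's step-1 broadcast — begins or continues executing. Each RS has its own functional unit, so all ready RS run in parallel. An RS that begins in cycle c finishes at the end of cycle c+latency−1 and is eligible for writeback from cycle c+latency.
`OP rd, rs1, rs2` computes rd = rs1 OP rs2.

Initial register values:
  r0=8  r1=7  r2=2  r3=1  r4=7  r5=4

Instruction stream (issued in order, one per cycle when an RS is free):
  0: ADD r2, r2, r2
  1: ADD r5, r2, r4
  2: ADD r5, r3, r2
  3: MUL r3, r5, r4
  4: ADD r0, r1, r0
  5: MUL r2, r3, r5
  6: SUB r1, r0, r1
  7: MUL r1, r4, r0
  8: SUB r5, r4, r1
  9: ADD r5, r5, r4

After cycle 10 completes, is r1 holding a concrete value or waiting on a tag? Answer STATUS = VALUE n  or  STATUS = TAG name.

cycle 1: issue ADD r2<-Add1 // r0:8,r1:7,r2:Add1,r3:1,r4:7,r5:4
cycle 2: issue ADD r5<-Add2 // r0:8,r1:7,r2:Add1,r3:1,r4:7,r5:Add2
cycle 3: stall // r0:8,r1:7,r2:Add1,r3:1,r4:7,r5:Add2
cycle 4: CDB Add1=4; issue ADD r5<-Add1 // r0:8,r1:7,r2:4,r3:1,r4:7,r5:Add1
cycle 5: issue MUL r3<-Mul1 // r0:8,r1:7,r2:4,r3:Mul1,r4:7,r5:Add1
cycle 6: stall // r0:8,r1:7,r2:4,r3:Mul1,r4:7,r5:Add1
cycle 7: CDB Add1=5; issue ADD r0<-Add1 // r0:Add1,r1:7,r2:4,r3:Mul1,r4:7,r5:5
cycle 8: CDB Add2=11; issue MUL r2<-Mul2 // r0:Add1,r1:7,r2:Mul2,r3:Mul1,r4:7,r5:5
cycle 9: issue SUB r1<-Add2 // r0:Add1,r1:Add2,r2:Mul2,r3:Mul1,r4:7,r5:5
cycle 10: CDB Add1=15; stall // r0:15,r1:Add2,r2:Mul2,r3:Mul1,r4:7,r5:5

STATUS = TAG Add2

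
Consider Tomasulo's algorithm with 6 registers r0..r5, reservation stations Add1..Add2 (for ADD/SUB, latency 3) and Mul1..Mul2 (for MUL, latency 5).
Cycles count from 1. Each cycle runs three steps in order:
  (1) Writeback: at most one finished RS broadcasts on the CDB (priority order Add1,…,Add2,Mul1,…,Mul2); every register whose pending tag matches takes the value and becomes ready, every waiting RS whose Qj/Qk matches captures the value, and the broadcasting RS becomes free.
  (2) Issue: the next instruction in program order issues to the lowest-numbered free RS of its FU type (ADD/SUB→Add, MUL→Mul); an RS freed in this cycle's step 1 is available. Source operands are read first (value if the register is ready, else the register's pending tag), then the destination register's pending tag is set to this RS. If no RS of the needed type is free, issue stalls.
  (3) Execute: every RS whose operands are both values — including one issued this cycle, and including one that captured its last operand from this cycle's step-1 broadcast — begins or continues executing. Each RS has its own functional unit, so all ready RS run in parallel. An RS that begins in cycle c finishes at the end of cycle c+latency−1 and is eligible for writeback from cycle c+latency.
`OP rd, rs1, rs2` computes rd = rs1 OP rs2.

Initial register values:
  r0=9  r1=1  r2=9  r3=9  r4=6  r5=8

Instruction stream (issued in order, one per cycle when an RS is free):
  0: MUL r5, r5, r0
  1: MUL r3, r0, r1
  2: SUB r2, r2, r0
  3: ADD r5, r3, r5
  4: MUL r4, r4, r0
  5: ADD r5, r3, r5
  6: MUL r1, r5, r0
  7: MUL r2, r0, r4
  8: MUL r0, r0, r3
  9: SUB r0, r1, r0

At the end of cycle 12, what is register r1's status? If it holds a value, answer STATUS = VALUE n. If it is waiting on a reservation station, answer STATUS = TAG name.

c1: issue MUL r5<-Mul1 | r0:9,r1:1,r2:9,r3:9,r4:6,r5:Mul1
c2: issue MUL r3<-Mul2 | r0:9,r1:1,r2:9,r3:Mul2,r4:6,r5:Mul1
c3: issue SUB r2<-Add1 | r0:9,r1:1,r2:Add1,r3:Mul2,r4:6,r5:Mul1
c4: issue ADD r5<-Add2 | r0:9,r1:1,r2:Add1,r3:Mul2,r4:6,r5:Add2
c5: stall | r0:9,r1:1,r2:Add1,r3:Mul2,r4:6,r5:Add2
c6: CDB Add1=0; stall | r0:9,r1:1,r2:0,r3:Mul2,r4:6,r5:Add2
c7: CDB Mul1=72; issue MUL r4<-Mul1 | r0:9,r1:1,r2:0,r3:Mul2,r4:Mul1,r5:Add2
c8: CDB Mul2=9; issue ADD r5<-Add1 | r0:9,r1:1,r2:0,r3:9,r4:Mul1,r5:Add1
c9: issue MUL r1<-Mul2 | r0:9,r1:Mul2,r2:0,r3:9,r4:Mul1,r5:Add1
c10: stall | r0:9,r1:Mul2,r2:0,r3:9,r4:Mul1,r5:Add1
c11: CDB Add2=81; stall | r0:9,r1:Mul2,r2:0,r3:9,r4:Mul1,r5:Add1
c12: CDB Mul1=54; issue MUL r2<-Mul1 | r0:9,r1:Mul2,r2:Mul1,r3:9,r4:54,r5:Add1

STATUS = TAG Mul2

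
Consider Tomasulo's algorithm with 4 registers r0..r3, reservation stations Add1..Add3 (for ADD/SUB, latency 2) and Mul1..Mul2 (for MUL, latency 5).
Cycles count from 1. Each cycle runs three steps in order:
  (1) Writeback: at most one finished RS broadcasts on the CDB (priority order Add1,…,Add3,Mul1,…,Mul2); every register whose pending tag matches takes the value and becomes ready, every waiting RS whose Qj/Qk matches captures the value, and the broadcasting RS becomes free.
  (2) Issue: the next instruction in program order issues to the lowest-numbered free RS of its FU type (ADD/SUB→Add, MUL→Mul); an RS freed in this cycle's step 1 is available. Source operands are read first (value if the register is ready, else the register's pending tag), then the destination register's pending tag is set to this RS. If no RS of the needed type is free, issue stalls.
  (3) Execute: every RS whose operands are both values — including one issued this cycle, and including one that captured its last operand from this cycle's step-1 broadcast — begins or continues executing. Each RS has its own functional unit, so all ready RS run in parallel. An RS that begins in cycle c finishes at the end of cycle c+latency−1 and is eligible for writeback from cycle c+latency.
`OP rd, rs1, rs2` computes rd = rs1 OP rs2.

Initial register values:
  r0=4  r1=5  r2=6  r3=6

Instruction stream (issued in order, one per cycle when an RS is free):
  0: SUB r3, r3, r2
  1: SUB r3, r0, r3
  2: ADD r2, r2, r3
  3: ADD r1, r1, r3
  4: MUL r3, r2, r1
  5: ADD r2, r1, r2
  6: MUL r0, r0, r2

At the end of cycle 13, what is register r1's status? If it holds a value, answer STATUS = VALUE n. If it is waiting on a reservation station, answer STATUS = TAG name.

cycle 1: issue SUB r3<-Add1 // r0:4,r1:5,r2:6,r3:Add1
cycle 2: issue SUB r3<-Add2 // r0:4,r1:5,r2:6,r3:Add2
cycle 3: CDB Add1=0; issue ADD r2<-Add1 // r0:4,r1:5,r2:Add1,r3:Add2
cycle 4: issue ADD r1<-Add3 // r0:4,r1:Add3,r2:Add1,r3:Add2
cycle 5: CDB Add2=4; issue MUL r3<-Mul1 // r0:4,r1:Add3,r2:Add1,r3:Mul1
cycle 6: issue ADD r2<-Add2 // r0:4,r1:Add3,r2:Add2,r3:Mul1
cycle 7: CDB Add1=10; issue MUL r0<-Mul2 // r0:Mul2,r1:Add3,r2:Add2,r3:Mul1
cycle 8: CDB Add3=9 // r0:Mul2,r1:9,r2:Add2,r3:Mul1
cycle 9: - // r0:Mul2,r1:9,r2:Add2,r3:Mul1
cycle 10: CDB Add2=19 // r0:Mul2,r1:9,r2:19,r3:Mul1
cycle 11: - // r0:Mul2,r1:9,r2:19,r3:Mul1
cycle 12: - // r0:Mul2,r1:9,r2:19,r3:Mul1
cycle 13: CDB Mul1=90 // r0:Mul2,r1:9,r2:19,r3:90

STATUS = VALUE 9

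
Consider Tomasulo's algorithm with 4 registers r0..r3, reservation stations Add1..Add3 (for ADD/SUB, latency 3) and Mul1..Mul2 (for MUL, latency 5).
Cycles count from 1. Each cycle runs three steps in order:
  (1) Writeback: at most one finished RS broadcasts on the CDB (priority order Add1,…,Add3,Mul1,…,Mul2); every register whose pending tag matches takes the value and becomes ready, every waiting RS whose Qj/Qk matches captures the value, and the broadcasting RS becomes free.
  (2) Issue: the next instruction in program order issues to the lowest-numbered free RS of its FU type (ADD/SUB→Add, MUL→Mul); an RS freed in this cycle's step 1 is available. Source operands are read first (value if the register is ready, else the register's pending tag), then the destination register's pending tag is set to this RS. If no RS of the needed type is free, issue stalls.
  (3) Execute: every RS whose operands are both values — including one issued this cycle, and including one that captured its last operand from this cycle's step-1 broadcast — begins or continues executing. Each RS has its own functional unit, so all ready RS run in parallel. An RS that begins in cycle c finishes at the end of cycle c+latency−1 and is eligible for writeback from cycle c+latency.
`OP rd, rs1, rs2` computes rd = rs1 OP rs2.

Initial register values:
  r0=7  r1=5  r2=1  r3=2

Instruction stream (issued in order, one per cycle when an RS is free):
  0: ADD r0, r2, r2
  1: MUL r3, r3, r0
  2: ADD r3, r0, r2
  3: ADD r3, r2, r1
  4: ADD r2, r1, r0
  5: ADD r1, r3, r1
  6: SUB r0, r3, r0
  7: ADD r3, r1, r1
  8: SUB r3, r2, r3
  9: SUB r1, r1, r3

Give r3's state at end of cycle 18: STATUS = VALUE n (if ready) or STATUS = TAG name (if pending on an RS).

STATUS = VALUE -15

cycle 1: issue ADD r0<-Add1 // r0:Add1,r1:5,r2:1,r3:2
cycle 2: issue MUL r3<-Mul1 // r0:Add1,r1:5,r2:1,r3:Mul1
cycle 3: issue ADD r3<-Add2 // r0:Add1,r1:5,r2:1,r3:Add2
cycle 4: CDB Add1=2; issue ADD r3<-Add1 // r0:2,r1:5,r2:1,r3:Add1
cycle 5: issue ADD r2<-Add3 // r0:2,r1:5,r2:Add3,r3:Add1
cycle 6: stall // r0:2,r1:5,r2:Add3,r3:Add1
cycle 7: CDB Add1=6; issue ADD r1<-Add1 // r0:2,r1:Add1,r2:Add3,r3:6
cycle 8: CDB Add2=3; issue SUB r0<-Add2 // r0:Add2,r1:Add1,r2:Add3,r3:6
cycle 9: CDB Add3=7; issue ADD r3<-Add3 // r0:Add2,r1:Add1,r2:7,r3:Add3
cycle 10: CDB Add1=11; issue SUB r3<-Add1 // r0:Add2,r1:11,r2:7,r3:Add1
cycle 11: CDB Add2=4; issue SUB r1<-Add2 // r0:4,r1:Add2,r2:7,r3:Add1
cycle 12: CDB Mul1=4 // r0:4,r1:Add2,r2:7,r3:Add1
cycle 13: CDB Add3=22 // r0:4,r1:Add2,r2:7,r3:Add1
cycle 14: - // r0:4,r1:Add2,r2:7,r3:Add1
cycle 15: - // r0:4,r1:Add2,r2:7,r3:Add1
cycle 16: CDB Add1=-15 // r0:4,r1:Add2,r2:7,r3:-15
cycle 17: - // r0:4,r1:Add2,r2:7,r3:-15
cycle 18: - // r0:4,r1:Add2,r2:7,r3:-15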